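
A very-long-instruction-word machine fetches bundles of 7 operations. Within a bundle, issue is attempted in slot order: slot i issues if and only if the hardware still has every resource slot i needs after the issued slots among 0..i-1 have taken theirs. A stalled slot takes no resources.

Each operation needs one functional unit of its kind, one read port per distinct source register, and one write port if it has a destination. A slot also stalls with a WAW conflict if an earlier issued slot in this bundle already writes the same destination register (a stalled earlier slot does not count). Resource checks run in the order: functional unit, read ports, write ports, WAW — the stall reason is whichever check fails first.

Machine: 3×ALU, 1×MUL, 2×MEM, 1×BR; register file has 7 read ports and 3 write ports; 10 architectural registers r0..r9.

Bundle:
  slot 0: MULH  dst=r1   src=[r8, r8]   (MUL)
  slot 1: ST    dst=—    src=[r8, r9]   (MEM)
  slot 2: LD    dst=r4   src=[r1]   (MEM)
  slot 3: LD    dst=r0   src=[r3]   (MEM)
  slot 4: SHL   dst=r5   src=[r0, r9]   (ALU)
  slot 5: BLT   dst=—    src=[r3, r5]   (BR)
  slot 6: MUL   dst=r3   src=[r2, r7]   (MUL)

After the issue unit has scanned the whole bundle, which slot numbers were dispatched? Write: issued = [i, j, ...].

issued = [0, 1, 2, 4]

  0. MUL→r1 ⇒ go  {3A/0Mu/2Ld/1B | 6r 2w}
  1. MEM ⇒ go  {3A/0Mu/1Ld/1B | 4r 2w}
  2. MEM→r4 ⇒ go  {3A/0Mu/0Ld/1B | 3r 1w}
  3. MEM→r0 ⇒ no(FU)  {3A/0Mu/0Ld/1B | 3r 1w}
  4. ALU→r5 ⇒ go  {2A/0Mu/0Ld/1B | 1r 0w}
  5. BR ⇒ no(RD_PORT)  {2A/0Mu/0Ld/1B | 1r 0w}
  6. MUL→r3 ⇒ no(FU)  {2A/0Mu/0Ld/1B | 1r 0w}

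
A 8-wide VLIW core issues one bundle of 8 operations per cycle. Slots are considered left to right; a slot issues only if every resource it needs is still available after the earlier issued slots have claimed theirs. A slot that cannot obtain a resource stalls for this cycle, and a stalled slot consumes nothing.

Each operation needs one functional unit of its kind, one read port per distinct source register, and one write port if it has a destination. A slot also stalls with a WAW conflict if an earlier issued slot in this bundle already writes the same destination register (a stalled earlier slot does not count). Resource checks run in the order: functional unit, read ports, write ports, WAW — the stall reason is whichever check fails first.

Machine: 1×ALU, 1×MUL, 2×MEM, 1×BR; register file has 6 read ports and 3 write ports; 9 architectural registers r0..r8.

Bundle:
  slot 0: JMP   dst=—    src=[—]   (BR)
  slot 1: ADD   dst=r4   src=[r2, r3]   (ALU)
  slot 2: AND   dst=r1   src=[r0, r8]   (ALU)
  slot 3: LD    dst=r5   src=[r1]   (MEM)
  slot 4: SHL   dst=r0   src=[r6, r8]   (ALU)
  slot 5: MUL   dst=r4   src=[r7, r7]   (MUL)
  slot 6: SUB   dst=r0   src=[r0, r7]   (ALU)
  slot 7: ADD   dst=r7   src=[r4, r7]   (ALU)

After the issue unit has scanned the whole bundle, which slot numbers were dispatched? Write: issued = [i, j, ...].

issued = [0, 1, 3]

[0] BR needs rd=0 wr=0: ok; after: ALU=1 MUL=1 MEM=2 BR=0, R=6, W=3
[1] ALU needs rd=2 wr=1: ok; after: ALU=0 MUL=1 MEM=2 BR=0, R=4, W=2
[2] ALU needs rd=2 wr=1: FU; after: ALU=0 MUL=1 MEM=2 BR=0, R=4, W=2
[3] MEM needs rd=1 wr=1: ok; after: ALU=0 MUL=1 MEM=1 BR=0, R=3, W=1
[4] ALU needs rd=2 wr=1: FU; after: ALU=0 MUL=1 MEM=1 BR=0, R=3, W=1
[5] MUL needs rd=1 wr=1: WAW; after: ALU=0 MUL=1 MEM=1 BR=0, R=3, W=1
[6] ALU needs rd=2 wr=1: FU; after: ALU=0 MUL=1 MEM=1 BR=0, R=3, W=1
[7] ALU needs rd=2 wr=1: FU; after: ALU=0 MUL=1 MEM=1 BR=0, R=3, W=1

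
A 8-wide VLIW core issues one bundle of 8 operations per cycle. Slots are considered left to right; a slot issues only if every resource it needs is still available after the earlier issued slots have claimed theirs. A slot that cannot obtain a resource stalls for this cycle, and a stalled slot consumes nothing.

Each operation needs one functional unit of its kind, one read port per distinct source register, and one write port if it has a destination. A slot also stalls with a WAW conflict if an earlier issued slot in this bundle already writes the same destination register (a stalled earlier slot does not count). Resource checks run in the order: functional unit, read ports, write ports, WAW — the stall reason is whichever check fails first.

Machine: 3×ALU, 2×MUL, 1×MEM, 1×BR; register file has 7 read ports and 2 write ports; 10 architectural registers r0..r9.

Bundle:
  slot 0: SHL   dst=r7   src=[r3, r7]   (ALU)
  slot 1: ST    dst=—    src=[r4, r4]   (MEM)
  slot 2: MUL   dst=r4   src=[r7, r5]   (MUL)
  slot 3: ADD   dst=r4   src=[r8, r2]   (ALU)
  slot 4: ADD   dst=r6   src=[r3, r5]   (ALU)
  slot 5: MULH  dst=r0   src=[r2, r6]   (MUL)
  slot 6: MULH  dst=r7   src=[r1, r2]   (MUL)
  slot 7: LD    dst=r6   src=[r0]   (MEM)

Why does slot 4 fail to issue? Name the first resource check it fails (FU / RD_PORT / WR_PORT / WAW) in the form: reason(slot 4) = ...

reason(slot 4) = WR_PORT

  0. ALU→r7 ⇒ go  {2A/2Mu/1Ld/1B | 5r 1w}
  1. MEM ⇒ go  {2A/2Mu/0Ld/1B | 4r 1w}
  2. MUL→r4 ⇒ go  {2A/1Mu/0Ld/1B | 2r 0w}
  3. ALU→r4 ⇒ no(WR_PORT)  {2A/1Mu/0Ld/1B | 2r 0w}
  4. ALU→r6 ⇒ no(WR_PORT)  {2A/1Mu/0Ld/1B | 2r 0w}
  5. MUL→r0 ⇒ no(WR_PORT)  {2A/1Mu/0Ld/1B | 2r 0w}
  6. MUL→r7 ⇒ no(WR_PORT)  {2A/1Mu/0Ld/1B | 2r 0w}
  7. MEM→r6 ⇒ no(FU)  {2A/1Mu/0Ld/1B | 2r 0w}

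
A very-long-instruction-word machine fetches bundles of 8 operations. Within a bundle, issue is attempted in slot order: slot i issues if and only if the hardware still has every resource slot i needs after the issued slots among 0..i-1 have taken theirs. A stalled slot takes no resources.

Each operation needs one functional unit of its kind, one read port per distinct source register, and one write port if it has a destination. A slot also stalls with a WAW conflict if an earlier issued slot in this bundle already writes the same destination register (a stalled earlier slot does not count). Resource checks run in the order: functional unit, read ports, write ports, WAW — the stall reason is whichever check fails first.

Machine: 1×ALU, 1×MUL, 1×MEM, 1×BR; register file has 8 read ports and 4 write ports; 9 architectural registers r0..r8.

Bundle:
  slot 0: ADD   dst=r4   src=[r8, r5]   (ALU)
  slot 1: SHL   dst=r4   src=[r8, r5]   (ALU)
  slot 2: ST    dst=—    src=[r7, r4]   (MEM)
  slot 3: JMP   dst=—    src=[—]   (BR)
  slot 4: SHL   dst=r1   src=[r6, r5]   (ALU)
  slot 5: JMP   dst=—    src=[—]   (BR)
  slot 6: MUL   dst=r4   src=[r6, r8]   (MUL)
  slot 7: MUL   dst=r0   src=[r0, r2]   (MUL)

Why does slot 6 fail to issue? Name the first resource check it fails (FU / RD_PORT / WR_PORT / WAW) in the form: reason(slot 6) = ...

#0 ALU src=r8,r5 dispatched  <A:0 Mu:1 Ld:1 B:1 rd:6 wr:3>
#1 ALU src=r8,r5 held:FU  <A:0 Mu:1 Ld:1 B:1 rd:6 wr:3>
#2 MEM src=r7,r4 dispatched  <A:0 Mu:1 Ld:0 B:1 rd:4 wr:3>
#3 BR src=- dispatched  <A:0 Mu:1 Ld:0 B:0 rd:4 wr:3>
#4 ALU src=r6,r5 held:FU  <A:0 Mu:1 Ld:0 B:0 rd:4 wr:3>
#5 BR src=- held:FU  <A:0 Mu:1 Ld:0 B:0 rd:4 wr:3>
#6 MUL src=r6,r8 held:WAW  <A:0 Mu:1 Ld:0 B:0 rd:4 wr:3>
#7 MUL src=r0,r2 dispatched  <A:0 Mu:0 Ld:0 B:0 rd:2 wr:2>

reason(slot 6) = WAW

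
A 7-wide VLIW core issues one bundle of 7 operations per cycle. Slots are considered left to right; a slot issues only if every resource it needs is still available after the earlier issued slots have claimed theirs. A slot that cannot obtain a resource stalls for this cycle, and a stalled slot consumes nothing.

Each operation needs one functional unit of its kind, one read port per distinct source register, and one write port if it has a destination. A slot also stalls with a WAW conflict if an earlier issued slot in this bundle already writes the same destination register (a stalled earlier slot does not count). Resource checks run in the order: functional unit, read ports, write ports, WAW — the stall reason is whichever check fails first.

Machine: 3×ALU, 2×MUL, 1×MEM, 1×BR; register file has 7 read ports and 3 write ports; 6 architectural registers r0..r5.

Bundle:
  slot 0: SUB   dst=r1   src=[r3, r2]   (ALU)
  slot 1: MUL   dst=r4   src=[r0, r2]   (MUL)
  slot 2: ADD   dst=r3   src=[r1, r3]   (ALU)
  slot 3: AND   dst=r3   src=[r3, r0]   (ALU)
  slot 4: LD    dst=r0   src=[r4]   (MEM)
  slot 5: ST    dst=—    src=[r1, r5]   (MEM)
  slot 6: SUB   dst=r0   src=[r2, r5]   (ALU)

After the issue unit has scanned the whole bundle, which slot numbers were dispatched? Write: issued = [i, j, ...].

#0 ALU src=r3,r2 dispatched  <A:2 Mu:2 Ld:1 B:1 rd:5 wr:2>
#1 MUL src=r0,r2 dispatched  <A:2 Mu:1 Ld:1 B:1 rd:3 wr:1>
#2 ALU src=r1,r3 dispatched  <A:1 Mu:1 Ld:1 B:1 rd:1 wr:0>
#3 ALU src=r3,r0 held:RD_PORT  <A:1 Mu:1 Ld:1 B:1 rd:1 wr:0>
#4 MEM src=r4 held:WR_PORT  <A:1 Mu:1 Ld:1 B:1 rd:1 wr:0>
#5 MEM src=r1,r5 held:RD_PORT  <A:1 Mu:1 Ld:1 B:1 rd:1 wr:0>
#6 ALU src=r2,r5 held:RD_PORT  <A:1 Mu:1 Ld:1 B:1 rd:1 wr:0>

issued = [0, 1, 2]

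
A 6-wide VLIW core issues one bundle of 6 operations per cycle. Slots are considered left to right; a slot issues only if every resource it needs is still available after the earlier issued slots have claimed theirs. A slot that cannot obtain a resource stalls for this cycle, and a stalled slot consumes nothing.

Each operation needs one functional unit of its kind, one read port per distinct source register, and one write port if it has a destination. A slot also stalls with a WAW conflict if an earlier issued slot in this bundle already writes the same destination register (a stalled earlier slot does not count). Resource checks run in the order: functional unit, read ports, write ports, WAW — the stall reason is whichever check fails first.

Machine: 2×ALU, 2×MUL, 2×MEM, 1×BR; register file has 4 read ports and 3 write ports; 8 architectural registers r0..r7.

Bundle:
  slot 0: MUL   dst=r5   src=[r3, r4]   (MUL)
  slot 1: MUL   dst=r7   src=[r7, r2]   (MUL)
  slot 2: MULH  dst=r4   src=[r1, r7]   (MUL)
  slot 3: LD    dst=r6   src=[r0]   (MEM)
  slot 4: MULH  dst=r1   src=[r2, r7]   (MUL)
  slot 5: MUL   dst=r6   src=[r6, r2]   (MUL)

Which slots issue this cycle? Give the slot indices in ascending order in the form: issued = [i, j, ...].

issued = [0, 1]

slot 0 (MUL): ISSUE — free A2,Mu1,Ld2,B1 rp2 wp2
slot 1 (MUL): ISSUE — free A2,Mu0,Ld2,B1 rp0 wp1
slot 2 (MUL): stall FU — free A2,Mu0,Ld2,B1 rp0 wp1
slot 3 (MEM): stall RD_PORT — free A2,Mu0,Ld2,B1 rp0 wp1
slot 4 (MUL): stall FU — free A2,Mu0,Ld2,B1 rp0 wp1
slot 5 (MUL): stall FU — free A2,Mu0,Ld2,B1 rp0 wp1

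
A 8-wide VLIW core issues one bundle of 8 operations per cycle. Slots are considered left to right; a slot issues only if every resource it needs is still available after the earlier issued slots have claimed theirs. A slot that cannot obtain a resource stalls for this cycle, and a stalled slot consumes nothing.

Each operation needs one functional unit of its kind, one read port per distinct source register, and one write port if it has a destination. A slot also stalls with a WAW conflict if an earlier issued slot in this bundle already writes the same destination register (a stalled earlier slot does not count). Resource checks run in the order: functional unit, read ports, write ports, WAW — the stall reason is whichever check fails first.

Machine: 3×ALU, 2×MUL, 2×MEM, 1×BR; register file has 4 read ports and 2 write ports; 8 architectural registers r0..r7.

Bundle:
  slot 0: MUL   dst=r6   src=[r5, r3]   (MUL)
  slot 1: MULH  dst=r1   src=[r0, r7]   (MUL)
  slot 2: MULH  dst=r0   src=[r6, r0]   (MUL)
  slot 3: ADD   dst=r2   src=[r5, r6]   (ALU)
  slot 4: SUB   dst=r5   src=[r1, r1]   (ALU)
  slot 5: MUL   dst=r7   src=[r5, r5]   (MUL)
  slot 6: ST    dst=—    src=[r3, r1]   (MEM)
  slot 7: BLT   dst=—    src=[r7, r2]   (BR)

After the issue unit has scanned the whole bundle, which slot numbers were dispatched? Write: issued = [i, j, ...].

[0] MUL needs rd=2 wr=1: ok; after: ALU=3 MUL=1 MEM=2 BR=1, R=2, W=1
[1] MUL needs rd=2 wr=1: ok; after: ALU=3 MUL=0 MEM=2 BR=1, R=0, W=0
[2] MUL needs rd=2 wr=1: FU; after: ALU=3 MUL=0 MEM=2 BR=1, R=0, W=0
[3] ALU needs rd=2 wr=1: RD_PORT; after: ALU=3 MUL=0 MEM=2 BR=1, R=0, W=0
[4] ALU needs rd=1 wr=1: RD_PORT; after: ALU=3 MUL=0 MEM=2 BR=1, R=0, W=0
[5] MUL needs rd=1 wr=1: FU; after: ALU=3 MUL=0 MEM=2 BR=1, R=0, W=0
[6] MEM needs rd=2 wr=0: RD_PORT; after: ALU=3 MUL=0 MEM=2 BR=1, R=0, W=0
[7] BR needs rd=2 wr=0: RD_PORT; after: ALU=3 MUL=0 MEM=2 BR=1, R=0, W=0

issued = [0, 1]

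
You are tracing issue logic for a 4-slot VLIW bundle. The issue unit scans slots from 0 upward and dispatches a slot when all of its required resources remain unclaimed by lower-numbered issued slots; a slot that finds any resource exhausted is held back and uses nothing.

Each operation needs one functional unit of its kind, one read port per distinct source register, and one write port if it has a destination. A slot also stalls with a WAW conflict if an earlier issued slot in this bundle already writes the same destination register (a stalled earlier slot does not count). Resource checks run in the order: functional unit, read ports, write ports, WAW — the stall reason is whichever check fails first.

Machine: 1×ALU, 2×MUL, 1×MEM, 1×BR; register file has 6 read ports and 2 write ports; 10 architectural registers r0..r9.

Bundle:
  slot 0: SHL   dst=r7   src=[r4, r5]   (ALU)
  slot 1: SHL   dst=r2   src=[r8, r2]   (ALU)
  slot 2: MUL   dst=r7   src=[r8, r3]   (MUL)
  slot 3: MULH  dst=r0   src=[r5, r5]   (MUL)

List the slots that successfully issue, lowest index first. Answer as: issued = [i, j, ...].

issued = [0, 3]

  0. ALU→r7 ⇒ go  {0A/2Mu/1Ld/1B | 4r 1w}
  1. ALU→r2 ⇒ no(FU)  {0A/2Mu/1Ld/1B | 4r 1w}
  2. MUL→r7 ⇒ no(WAW)  {0A/2Mu/1Ld/1B | 4r 1w}
  3. MUL→r0 ⇒ go  {0A/1Mu/1Ld/1B | 3r 0w}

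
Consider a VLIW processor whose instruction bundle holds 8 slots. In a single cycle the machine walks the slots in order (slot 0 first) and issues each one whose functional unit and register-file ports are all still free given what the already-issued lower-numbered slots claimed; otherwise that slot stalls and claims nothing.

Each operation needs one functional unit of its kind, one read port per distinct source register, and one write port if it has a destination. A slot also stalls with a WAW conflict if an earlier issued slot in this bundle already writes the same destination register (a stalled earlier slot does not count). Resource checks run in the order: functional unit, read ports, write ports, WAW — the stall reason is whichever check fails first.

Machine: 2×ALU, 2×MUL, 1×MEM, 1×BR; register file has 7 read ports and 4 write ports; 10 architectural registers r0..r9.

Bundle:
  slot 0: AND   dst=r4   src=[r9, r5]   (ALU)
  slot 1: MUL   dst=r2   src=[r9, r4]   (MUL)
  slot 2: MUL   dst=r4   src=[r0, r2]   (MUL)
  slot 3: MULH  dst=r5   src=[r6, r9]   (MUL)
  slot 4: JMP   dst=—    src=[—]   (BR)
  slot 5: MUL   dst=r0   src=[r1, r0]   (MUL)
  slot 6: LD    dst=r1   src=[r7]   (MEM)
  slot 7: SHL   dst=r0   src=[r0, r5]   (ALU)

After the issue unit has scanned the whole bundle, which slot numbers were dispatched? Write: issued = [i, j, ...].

issued = [0, 1, 3, 4, 6]

[0] ALU needs rd=2 wr=1: ok; after: ALU=1 MUL=2 MEM=1 BR=1, R=5, W=3
[1] MUL needs rd=2 wr=1: ok; after: ALU=1 MUL=1 MEM=1 BR=1, R=3, W=2
[2] MUL needs rd=2 wr=1: WAW; after: ALU=1 MUL=1 MEM=1 BR=1, R=3, W=2
[3] MUL needs rd=2 wr=1: ok; after: ALU=1 MUL=0 MEM=1 BR=1, R=1, W=1
[4] BR needs rd=0 wr=0: ok; after: ALU=1 MUL=0 MEM=1 BR=0, R=1, W=1
[5] MUL needs rd=2 wr=1: FU; after: ALU=1 MUL=0 MEM=1 BR=0, R=1, W=1
[6] MEM needs rd=1 wr=1: ok; after: ALU=1 MUL=0 MEM=0 BR=0, R=0, W=0
[7] ALU needs rd=2 wr=1: RD_PORT; after: ALU=1 MUL=0 MEM=0 BR=0, R=0, W=0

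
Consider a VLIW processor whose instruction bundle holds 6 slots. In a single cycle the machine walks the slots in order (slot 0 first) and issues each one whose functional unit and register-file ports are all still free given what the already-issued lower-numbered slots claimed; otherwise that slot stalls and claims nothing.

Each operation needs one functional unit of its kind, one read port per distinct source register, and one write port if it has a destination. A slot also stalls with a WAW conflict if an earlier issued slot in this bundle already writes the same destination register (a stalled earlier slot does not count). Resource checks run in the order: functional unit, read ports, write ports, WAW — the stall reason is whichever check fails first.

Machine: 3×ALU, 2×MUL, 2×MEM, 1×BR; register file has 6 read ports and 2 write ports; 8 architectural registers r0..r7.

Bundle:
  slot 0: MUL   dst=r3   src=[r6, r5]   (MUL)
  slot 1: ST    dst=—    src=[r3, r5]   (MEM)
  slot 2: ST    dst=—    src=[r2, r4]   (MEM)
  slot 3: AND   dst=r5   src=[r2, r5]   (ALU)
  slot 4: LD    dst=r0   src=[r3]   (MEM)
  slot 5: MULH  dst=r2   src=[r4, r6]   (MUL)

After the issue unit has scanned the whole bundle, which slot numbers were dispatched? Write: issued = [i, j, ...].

issued = [0, 1, 2]

slot 0 (MUL): ISSUE — free A3,Mu1,Ld2,B1 rp4 wp1
slot 1 (MEM): ISSUE — free A3,Mu1,Ld1,B1 rp2 wp1
slot 2 (MEM): ISSUE — free A3,Mu1,Ld0,B1 rp0 wp1
slot 3 (ALU): stall RD_PORT — free A3,Mu1,Ld0,B1 rp0 wp1
slot 4 (MEM): stall FU — free A3,Mu1,Ld0,B1 rp0 wp1
slot 5 (MUL): stall RD_PORT — free A3,Mu1,Ld0,B1 rp0 wp1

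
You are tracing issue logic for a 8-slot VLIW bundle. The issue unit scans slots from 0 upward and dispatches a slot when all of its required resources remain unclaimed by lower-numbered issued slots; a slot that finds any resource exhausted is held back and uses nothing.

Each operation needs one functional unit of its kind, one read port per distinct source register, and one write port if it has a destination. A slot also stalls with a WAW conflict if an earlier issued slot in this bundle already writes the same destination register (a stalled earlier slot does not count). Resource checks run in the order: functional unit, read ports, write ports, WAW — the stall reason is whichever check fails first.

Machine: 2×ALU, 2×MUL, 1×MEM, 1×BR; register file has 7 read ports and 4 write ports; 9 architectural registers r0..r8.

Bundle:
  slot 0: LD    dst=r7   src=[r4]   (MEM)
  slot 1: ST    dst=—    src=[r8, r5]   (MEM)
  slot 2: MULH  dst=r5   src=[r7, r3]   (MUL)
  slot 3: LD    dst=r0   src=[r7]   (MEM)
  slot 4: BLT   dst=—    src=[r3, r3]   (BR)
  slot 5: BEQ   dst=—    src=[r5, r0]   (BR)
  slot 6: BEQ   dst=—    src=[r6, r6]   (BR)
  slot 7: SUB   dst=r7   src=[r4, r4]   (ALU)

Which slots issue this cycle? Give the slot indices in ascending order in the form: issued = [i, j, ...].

issued = [0, 2, 4]

#0 MEM src=r4 dispatched  <A:2 Mu:2 Ld:0 B:1 rd:6 wr:3>
#1 MEM src=r8,r5 held:FU  <A:2 Mu:2 Ld:0 B:1 rd:6 wr:3>
#2 MUL src=r7,r3 dispatched  <A:2 Mu:1 Ld:0 B:1 rd:4 wr:2>
#3 MEM src=r7 held:FU  <A:2 Mu:1 Ld:0 B:1 rd:4 wr:2>
#4 BR src=r3,r3 dispatched  <A:2 Mu:1 Ld:0 B:0 rd:3 wr:2>
#5 BR src=r5,r0 held:FU  <A:2 Mu:1 Ld:0 B:0 rd:3 wr:2>
#6 BR src=r6,r6 held:FU  <A:2 Mu:1 Ld:0 B:0 rd:3 wr:2>
#7 ALU src=r4,r4 held:WAW  <A:2 Mu:1 Ld:0 B:0 rd:3 wr:2>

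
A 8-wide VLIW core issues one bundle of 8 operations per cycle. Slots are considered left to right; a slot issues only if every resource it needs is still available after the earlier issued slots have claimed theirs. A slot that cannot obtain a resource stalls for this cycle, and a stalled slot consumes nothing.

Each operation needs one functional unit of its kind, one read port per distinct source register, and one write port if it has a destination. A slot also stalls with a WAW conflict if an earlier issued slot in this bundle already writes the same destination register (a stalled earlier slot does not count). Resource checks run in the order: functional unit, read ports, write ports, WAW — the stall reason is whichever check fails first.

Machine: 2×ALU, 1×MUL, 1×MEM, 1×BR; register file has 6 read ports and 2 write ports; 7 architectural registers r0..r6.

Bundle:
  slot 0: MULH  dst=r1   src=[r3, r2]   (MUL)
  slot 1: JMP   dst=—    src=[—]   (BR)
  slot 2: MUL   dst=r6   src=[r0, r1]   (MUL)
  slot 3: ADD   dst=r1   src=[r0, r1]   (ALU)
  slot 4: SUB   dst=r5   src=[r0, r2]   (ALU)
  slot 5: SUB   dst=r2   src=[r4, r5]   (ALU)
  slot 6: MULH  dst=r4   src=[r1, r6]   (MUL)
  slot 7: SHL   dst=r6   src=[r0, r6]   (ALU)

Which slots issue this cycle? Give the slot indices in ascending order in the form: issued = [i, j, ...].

  0. MUL→r1 ⇒ go  {2A/0Mu/1Ld/1B | 4r 1w}
  1. BR ⇒ go  {2A/0Mu/1Ld/0B | 4r 1w}
  2. MUL→r6 ⇒ no(FU)  {2A/0Mu/1Ld/0B | 4r 1w}
  3. ALU→r1 ⇒ no(WAW)  {2A/0Mu/1Ld/0B | 4r 1w}
  4. ALU→r5 ⇒ go  {1A/0Mu/1Ld/0B | 2r 0w}
  5. ALU→r2 ⇒ no(WR_PORT)  {1A/0Mu/1Ld/0B | 2r 0w}
  6. MUL→r4 ⇒ no(FU)  {1A/0Mu/1Ld/0B | 2r 0w}
  7. ALU→r6 ⇒ no(WR_PORT)  {1A/0Mu/1Ld/0B | 2r 0w}

issued = [0, 1, 4]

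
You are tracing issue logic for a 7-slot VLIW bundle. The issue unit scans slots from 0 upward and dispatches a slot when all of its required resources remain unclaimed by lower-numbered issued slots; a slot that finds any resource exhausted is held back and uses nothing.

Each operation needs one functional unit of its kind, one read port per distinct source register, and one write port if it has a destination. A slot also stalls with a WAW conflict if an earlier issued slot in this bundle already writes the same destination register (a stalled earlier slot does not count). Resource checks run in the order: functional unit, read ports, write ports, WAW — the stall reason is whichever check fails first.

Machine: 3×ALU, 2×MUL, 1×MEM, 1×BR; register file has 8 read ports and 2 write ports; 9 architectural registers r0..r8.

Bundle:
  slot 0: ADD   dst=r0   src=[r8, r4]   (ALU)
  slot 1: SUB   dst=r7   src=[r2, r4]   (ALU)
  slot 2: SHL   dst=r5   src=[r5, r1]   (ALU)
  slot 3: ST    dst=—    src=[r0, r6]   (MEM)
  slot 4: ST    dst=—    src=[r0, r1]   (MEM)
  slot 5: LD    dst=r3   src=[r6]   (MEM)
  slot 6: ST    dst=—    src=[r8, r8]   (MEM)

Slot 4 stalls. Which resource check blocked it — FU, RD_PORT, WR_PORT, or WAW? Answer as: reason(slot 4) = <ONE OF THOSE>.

reason(slot 4) = FU

[0] ALU needs rd=2 wr=1: ok; after: ALU=2 MUL=2 MEM=1 BR=1, R=6, W=1
[1] ALU needs rd=2 wr=1: ok; after: ALU=1 MUL=2 MEM=1 BR=1, R=4, W=0
[2] ALU needs rd=2 wr=1: WR_PORT; after: ALU=1 MUL=2 MEM=1 BR=1, R=4, W=0
[3] MEM needs rd=2 wr=0: ok; after: ALU=1 MUL=2 MEM=0 BR=1, R=2, W=0
[4] MEM needs rd=2 wr=0: FU; after: ALU=1 MUL=2 MEM=0 BR=1, R=2, W=0
[5] MEM needs rd=1 wr=1: FU; after: ALU=1 MUL=2 MEM=0 BR=1, R=2, W=0
[6] MEM needs rd=1 wr=0: FU; after: ALU=1 MUL=2 MEM=0 BR=1, R=2, W=0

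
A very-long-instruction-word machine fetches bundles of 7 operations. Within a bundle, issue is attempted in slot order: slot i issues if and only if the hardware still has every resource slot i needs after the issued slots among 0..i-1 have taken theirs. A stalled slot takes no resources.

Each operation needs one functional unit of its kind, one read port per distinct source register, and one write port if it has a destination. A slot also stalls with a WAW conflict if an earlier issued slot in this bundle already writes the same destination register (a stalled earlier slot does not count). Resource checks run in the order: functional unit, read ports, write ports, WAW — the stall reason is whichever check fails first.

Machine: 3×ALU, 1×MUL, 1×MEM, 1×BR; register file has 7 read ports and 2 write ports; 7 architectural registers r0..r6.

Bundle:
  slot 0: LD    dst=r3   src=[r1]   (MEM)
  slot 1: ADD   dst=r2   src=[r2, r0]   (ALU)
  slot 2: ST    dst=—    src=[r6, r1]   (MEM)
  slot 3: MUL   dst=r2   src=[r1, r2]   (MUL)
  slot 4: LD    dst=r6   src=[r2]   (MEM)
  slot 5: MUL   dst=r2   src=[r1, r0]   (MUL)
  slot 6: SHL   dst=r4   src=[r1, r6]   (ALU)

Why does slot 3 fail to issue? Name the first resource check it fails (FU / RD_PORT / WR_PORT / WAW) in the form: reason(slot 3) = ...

reason(slot 3) = WR_PORT

slot 0 (MEM): ISSUE — free A3,Mu1,Ld0,B1 rp6 wp1
slot 1 (ALU): ISSUE — free A2,Mu1,Ld0,B1 rp4 wp0
slot 2 (MEM): stall FU — free A2,Mu1,Ld0,B1 rp4 wp0
slot 3 (MUL): stall WR_PORT — free A2,Mu1,Ld0,B1 rp4 wp0
slot 4 (MEM): stall FU — free A2,Mu1,Ld0,B1 rp4 wp0
slot 5 (MUL): stall WR_PORT — free A2,Mu1,Ld0,B1 rp4 wp0
slot 6 (ALU): stall WR_PORT — free A2,Mu1,Ld0,B1 rp4 wp0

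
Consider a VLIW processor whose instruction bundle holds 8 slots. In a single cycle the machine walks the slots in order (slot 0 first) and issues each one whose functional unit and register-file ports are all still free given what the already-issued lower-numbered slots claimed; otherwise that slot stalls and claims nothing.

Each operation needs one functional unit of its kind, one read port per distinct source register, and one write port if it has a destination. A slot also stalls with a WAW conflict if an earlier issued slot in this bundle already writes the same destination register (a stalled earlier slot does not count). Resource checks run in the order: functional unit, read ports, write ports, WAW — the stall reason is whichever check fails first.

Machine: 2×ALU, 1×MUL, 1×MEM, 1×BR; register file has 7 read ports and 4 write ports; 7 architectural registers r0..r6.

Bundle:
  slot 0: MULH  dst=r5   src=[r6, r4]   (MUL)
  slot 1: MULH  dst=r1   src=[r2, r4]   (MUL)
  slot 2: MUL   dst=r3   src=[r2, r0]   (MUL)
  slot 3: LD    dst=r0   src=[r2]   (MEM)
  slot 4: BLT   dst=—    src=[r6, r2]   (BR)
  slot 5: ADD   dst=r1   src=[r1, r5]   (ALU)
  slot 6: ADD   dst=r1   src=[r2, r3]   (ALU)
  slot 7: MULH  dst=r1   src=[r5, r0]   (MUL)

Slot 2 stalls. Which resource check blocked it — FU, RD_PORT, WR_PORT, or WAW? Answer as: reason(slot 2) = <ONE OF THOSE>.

reason(slot 2) = FU

[0] MUL needs rd=2 wr=1: ok; after: ALU=2 MUL=0 MEM=1 BR=1, R=5, W=3
[1] MUL needs rd=2 wr=1: FU; after: ALU=2 MUL=0 MEM=1 BR=1, R=5, W=3
[2] MUL needs rd=2 wr=1: FU; after: ALU=2 MUL=0 MEM=1 BR=1, R=5, W=3
[3] MEM needs rd=1 wr=1: ok; after: ALU=2 MUL=0 MEM=0 BR=1, R=4, W=2
[4] BR needs rd=2 wr=0: ok; after: ALU=2 MUL=0 MEM=0 BR=0, R=2, W=2
[5] ALU needs rd=2 wr=1: ok; after: ALU=1 MUL=0 MEM=0 BR=0, R=0, W=1
[6] ALU needs rd=2 wr=1: RD_PORT; after: ALU=1 MUL=0 MEM=0 BR=0, R=0, W=1
[7] MUL needs rd=2 wr=1: FU; after: ALU=1 MUL=0 MEM=0 BR=0, R=0, W=1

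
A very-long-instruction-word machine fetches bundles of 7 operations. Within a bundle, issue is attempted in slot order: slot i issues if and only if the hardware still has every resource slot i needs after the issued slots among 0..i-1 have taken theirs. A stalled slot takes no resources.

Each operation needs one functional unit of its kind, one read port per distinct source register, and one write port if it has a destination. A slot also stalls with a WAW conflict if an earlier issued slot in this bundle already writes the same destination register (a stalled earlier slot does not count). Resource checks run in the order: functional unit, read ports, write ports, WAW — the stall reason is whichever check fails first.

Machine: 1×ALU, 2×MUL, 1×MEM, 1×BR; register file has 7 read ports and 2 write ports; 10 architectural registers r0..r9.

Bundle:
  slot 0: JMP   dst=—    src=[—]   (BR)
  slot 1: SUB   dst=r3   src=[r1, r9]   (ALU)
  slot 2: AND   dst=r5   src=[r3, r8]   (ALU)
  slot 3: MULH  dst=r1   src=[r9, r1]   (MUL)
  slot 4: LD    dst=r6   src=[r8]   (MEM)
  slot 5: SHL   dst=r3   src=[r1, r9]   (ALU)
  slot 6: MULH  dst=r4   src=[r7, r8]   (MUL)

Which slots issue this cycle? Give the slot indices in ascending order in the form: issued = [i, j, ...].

  0. BR ⇒ go  {1A/2Mu/1Ld/0B | 7r 2w}
  1. ALU→r3 ⇒ go  {0A/2Mu/1Ld/0B | 5r 1w}
  2. ALU→r5 ⇒ no(FU)  {0A/2Mu/1Ld/0B | 5r 1w}
  3. MUL→r1 ⇒ go  {0A/1Mu/1Ld/0B | 3r 0w}
  4. MEM→r6 ⇒ no(WR_PORT)  {0A/1Mu/1Ld/0B | 3r 0w}
  5. ALU→r3 ⇒ no(FU)  {0A/1Mu/1Ld/0B | 3r 0w}
  6. MUL→r4 ⇒ no(WR_PORT)  {0A/1Mu/1Ld/0B | 3r 0w}

issued = [0, 1, 3]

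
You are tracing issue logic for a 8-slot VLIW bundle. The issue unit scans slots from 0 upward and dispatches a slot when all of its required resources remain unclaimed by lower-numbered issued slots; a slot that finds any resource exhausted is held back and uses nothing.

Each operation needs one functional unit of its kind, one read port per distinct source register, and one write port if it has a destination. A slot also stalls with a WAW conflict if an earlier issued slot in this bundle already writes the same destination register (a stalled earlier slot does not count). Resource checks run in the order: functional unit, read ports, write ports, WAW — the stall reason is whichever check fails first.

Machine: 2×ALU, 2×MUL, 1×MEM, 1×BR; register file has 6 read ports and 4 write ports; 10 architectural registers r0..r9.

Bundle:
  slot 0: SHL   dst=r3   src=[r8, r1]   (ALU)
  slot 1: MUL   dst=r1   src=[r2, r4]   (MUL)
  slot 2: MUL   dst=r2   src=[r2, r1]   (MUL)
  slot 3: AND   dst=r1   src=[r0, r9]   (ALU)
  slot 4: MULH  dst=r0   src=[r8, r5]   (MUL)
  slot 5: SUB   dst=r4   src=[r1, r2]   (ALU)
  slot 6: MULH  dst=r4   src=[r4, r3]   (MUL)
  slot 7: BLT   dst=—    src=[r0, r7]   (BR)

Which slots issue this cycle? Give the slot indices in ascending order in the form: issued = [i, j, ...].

issued = [0, 1, 2]

  0. ALU→r3 ⇒ go  {1A/2Mu/1Ld/1B | 4r 3w}
  1. MUL→r1 ⇒ go  {1A/1Mu/1Ld/1B | 2r 2w}
  2. MUL→r2 ⇒ go  {1A/0Mu/1Ld/1B | 0r 1w}
  3. ALU→r1 ⇒ no(RD_PORT)  {1A/0Mu/1Ld/1B | 0r 1w}
  4. MUL→r0 ⇒ no(FU)  {1A/0Mu/1Ld/1B | 0r 1w}
  5. ALU→r4 ⇒ no(RD_PORT)  {1A/0Mu/1Ld/1B | 0r 1w}
  6. MUL→r4 ⇒ no(FU)  {1A/0Mu/1Ld/1B | 0r 1w}
  7. BR ⇒ no(RD_PORT)  {1A/0Mu/1Ld/1B | 0r 1w}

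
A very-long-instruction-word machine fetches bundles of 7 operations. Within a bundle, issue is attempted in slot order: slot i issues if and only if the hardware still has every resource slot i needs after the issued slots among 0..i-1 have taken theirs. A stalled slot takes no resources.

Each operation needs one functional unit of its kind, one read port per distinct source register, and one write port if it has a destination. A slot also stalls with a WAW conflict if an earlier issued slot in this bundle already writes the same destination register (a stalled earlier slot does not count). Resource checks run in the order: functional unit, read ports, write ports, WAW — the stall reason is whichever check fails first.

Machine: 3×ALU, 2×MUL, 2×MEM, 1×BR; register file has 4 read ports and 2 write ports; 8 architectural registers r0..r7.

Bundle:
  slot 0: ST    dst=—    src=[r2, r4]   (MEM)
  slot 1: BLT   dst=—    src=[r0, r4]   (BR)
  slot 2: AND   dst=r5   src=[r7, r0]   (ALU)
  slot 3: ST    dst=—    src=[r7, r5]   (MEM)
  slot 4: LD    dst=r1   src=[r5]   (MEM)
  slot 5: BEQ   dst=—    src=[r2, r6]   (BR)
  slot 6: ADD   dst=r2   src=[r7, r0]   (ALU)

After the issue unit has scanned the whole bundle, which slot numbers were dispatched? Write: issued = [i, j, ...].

#0 MEM src=r2,r4 dispatched  <A:3 Mu:2 Ld:1 B:1 rd:2 wr:2>
#1 BR src=r0,r4 dispatched  <A:3 Mu:2 Ld:1 B:0 rd:0 wr:2>
#2 ALU src=r7,r0 held:RD_PORT  <A:3 Mu:2 Ld:1 B:0 rd:0 wr:2>
#3 MEM src=r7,r5 held:RD_PORT  <A:3 Mu:2 Ld:1 B:0 rd:0 wr:2>
#4 MEM src=r5 held:RD_PORT  <A:3 Mu:2 Ld:1 B:0 rd:0 wr:2>
#5 BR src=r2,r6 held:FU  <A:3 Mu:2 Ld:1 B:0 rd:0 wr:2>
#6 ALU src=r7,r0 held:RD_PORT  <A:3 Mu:2 Ld:1 B:0 rd:0 wr:2>

issued = [0, 1]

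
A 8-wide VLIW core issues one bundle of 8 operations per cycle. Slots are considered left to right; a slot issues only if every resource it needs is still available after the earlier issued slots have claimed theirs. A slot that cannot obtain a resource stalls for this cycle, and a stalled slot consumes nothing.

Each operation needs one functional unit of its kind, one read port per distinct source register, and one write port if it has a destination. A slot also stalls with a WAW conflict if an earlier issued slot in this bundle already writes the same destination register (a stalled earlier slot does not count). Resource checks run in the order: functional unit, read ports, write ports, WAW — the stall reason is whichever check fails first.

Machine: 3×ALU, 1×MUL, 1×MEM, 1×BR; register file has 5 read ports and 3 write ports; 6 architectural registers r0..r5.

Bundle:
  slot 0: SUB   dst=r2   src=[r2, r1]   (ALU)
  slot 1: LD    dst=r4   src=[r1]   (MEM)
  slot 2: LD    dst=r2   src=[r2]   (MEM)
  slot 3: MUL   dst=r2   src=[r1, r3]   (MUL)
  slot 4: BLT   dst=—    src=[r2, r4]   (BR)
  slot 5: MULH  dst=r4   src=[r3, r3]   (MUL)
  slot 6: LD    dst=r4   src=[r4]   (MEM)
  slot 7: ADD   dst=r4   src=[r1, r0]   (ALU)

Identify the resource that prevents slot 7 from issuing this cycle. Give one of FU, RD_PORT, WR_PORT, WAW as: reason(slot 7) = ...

#0 ALU src=r2,r1 dispatched  <A:2 Mu:1 Ld:1 B:1 rd:3 wr:2>
#1 MEM src=r1 dispatched  <A:2 Mu:1 Ld:0 B:1 rd:2 wr:1>
#2 MEM src=r2 held:FU  <A:2 Mu:1 Ld:0 B:1 rd:2 wr:1>
#3 MUL src=r1,r3 held:WAW  <A:2 Mu:1 Ld:0 B:1 rd:2 wr:1>
#4 BR src=r2,r4 dispatched  <A:2 Mu:1 Ld:0 B:0 rd:0 wr:1>
#5 MUL src=r3,r3 held:RD_PORT  <A:2 Mu:1 Ld:0 B:0 rd:0 wr:1>
#6 MEM src=r4 held:FU  <A:2 Mu:1 Ld:0 B:0 rd:0 wr:1>
#7 ALU src=r1,r0 held:RD_PORT  <A:2 Mu:1 Ld:0 B:0 rd:0 wr:1>

reason(slot 7) = RD_PORT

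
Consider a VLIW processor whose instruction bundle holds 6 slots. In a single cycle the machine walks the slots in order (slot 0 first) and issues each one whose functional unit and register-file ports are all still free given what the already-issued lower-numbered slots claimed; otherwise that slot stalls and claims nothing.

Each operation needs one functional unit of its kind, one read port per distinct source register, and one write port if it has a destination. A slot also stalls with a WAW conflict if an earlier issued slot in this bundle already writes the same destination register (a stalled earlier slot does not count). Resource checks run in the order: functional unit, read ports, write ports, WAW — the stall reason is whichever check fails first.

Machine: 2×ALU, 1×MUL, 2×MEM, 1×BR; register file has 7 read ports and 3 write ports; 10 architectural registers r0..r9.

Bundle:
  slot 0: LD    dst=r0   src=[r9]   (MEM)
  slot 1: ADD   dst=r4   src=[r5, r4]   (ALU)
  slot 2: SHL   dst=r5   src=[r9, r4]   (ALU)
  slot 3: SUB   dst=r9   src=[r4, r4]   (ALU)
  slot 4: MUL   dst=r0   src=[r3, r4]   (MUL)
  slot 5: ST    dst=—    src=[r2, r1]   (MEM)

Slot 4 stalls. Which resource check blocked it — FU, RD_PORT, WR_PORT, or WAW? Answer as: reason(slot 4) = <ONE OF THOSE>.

reason(slot 4) = WR_PORT

(0) want 1×MEM +1rd +1wr — yes → AL2|MU1|ME1|BR1|rd6|wr2
(1) want 1×ALU +2rd +1wr — yes → AL1|MU1|ME1|BR1|rd4|wr1
(2) want 1×ALU +2rd +1wr — yes → AL0|MU1|ME1|BR1|rd2|wr0
(3) want 1×ALU +1rd +1wr — FU → AL0|MU1|ME1|BR1|rd2|wr0
(4) want 1×MUL +2rd +1wr — WR_PORT → AL0|MU1|ME1|BR1|rd2|wr0
(5) want 1×MEM +2rd +0wr — yes → AL0|MU1|ME0|BR1|rd0|wr0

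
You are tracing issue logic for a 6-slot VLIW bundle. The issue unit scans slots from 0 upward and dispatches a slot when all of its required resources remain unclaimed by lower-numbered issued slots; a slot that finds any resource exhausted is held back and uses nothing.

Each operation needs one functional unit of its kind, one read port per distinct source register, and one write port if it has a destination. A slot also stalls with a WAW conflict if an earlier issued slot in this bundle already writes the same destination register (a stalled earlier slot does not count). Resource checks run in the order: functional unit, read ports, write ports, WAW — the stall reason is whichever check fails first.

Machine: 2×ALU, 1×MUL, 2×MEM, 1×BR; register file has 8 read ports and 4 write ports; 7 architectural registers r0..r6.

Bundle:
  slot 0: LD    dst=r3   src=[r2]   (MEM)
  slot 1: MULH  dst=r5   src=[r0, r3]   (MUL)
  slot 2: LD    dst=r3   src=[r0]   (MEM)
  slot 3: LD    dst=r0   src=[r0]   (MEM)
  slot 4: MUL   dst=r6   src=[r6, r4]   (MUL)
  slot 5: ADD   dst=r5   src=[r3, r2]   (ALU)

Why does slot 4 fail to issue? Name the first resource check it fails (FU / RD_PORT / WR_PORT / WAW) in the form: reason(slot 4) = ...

slot 0 (MEM): ISSUE — free A2,Mu1,Ld1,B1 rp7 wp3
slot 1 (MUL): ISSUE — free A2,Mu0,Ld1,B1 rp5 wp2
slot 2 (MEM): stall WAW — free A2,Mu0,Ld1,B1 rp5 wp2
slot 3 (MEM): ISSUE — free A2,Mu0,Ld0,B1 rp4 wp1
slot 4 (MUL): stall FU — free A2,Mu0,Ld0,B1 rp4 wp1
slot 5 (ALU): stall WAW — free A2,Mu0,Ld0,B1 rp4 wp1

reason(slot 4) = FU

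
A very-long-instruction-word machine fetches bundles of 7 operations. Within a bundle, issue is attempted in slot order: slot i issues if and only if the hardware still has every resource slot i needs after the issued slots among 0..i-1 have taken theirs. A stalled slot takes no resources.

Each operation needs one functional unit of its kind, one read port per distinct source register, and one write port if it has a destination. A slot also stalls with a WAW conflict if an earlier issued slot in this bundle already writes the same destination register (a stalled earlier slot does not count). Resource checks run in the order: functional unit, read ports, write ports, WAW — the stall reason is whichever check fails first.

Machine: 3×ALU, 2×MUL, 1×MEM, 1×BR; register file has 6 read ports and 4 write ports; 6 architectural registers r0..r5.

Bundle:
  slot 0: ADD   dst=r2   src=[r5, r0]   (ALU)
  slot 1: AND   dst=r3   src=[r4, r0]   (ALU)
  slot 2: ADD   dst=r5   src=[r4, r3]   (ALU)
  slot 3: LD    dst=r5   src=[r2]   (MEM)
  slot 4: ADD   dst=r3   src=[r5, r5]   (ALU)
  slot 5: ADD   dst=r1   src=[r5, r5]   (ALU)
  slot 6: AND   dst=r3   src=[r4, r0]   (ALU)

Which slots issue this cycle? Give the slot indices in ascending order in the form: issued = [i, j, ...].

issued = [0, 1, 2]

  0. ALU→r2 ⇒ go  {2A/2Mu/1Ld/1B | 4r 3w}
  1. ALU→r3 ⇒ go  {1A/2Mu/1Ld/1B | 2r 2w}
  2. ALU→r5 ⇒ go  {0A/2Mu/1Ld/1B | 0r 1w}
  3. MEM→r5 ⇒ no(RD_PORT)  {0A/2Mu/1Ld/1B | 0r 1w}
  4. ALU→r3 ⇒ no(FU)  {0A/2Mu/1Ld/1B | 0r 1w}
  5. ALU→r1 ⇒ no(FU)  {0A/2Mu/1Ld/1B | 0r 1w}
  6. ALU→r3 ⇒ no(FU)  {0A/2Mu/1Ld/1B | 0r 1w}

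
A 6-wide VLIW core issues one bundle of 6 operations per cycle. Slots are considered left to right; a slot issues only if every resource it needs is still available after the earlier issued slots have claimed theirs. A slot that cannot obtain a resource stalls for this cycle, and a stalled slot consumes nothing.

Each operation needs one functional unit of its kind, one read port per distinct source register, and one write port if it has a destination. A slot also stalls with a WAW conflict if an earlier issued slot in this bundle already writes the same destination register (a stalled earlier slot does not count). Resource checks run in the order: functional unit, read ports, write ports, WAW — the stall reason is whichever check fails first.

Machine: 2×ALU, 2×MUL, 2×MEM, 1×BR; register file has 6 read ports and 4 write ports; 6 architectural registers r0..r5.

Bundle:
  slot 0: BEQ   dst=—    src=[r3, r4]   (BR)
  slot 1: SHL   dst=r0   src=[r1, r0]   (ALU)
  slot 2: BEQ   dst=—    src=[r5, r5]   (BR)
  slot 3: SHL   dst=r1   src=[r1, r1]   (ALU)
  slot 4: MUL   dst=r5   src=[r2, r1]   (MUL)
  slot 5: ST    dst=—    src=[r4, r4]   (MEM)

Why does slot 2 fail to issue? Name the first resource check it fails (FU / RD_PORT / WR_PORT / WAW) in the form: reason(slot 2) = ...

reason(slot 2) = FU

slot 0 (BR): ISSUE — free A2,Mu2,Ld2,B0 rp4 wp4
slot 1 (ALU): ISSUE — free A1,Mu2,Ld2,B0 rp2 wp3
slot 2 (BR): stall FU — free A1,Mu2,Ld2,B0 rp2 wp3
slot 3 (ALU): ISSUE — free A0,Mu2,Ld2,B0 rp1 wp2
slot 4 (MUL): stall RD_PORT — free A0,Mu2,Ld2,B0 rp1 wp2
slot 5 (MEM): ISSUE — free A0,Mu2,Ld1,B0 rp0 wp2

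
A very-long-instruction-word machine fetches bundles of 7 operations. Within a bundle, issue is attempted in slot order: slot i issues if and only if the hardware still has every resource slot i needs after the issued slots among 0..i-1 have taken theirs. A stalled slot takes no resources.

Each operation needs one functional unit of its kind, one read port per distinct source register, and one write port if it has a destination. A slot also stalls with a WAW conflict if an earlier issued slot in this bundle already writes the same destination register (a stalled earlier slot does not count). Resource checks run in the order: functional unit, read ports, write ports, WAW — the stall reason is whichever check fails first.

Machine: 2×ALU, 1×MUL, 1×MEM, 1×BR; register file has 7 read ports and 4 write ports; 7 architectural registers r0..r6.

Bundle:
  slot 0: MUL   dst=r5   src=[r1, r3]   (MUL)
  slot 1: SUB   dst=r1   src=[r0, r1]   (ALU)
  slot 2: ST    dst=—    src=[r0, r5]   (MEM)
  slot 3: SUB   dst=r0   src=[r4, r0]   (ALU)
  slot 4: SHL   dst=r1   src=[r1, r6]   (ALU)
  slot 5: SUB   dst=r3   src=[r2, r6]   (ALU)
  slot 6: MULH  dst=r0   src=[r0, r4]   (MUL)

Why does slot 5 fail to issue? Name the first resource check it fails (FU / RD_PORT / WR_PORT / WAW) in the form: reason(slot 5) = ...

reason(slot 5) = RD_PORT

(0) want 1×MUL +2rd +1wr — yes → AL2|MU0|ME1|BR1|rd5|wr3
(1) want 1×ALU +2rd +1wr — yes → AL1|MU0|ME1|BR1|rd3|wr2
(2) want 1×MEM +2rd +0wr — yes → AL1|MU0|ME0|BR1|rd1|wr2
(3) want 1×ALU +2rd +1wr — RD_PORT → AL1|MU0|ME0|BR1|rd1|wr2
(4) want 1×ALU +2rd +1wr — RD_PORT → AL1|MU0|ME0|BR1|rd1|wr2
(5) want 1×ALU +2rd +1wr — RD_PORT → AL1|MU0|ME0|BR1|rd1|wr2
(6) want 1×MUL +2rd +1wr — FU → AL1|MU0|ME0|BR1|rd1|wr2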